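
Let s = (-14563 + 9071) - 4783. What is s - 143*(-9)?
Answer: -8988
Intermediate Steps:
s = -10275 (s = -5492 - 4783 = -10275)
s - 143*(-9) = -10275 - 143*(-9) = -10275 - 1*(-1287) = -10275 + 1287 = -8988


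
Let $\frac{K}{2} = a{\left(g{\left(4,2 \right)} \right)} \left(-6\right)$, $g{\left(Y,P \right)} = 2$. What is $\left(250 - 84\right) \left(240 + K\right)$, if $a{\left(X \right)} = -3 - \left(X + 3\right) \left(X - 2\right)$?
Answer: $45816$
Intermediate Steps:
$a{\left(X \right)} = -3 - \left(-2 + X\right) \left(3 + X\right)$ ($a{\left(X \right)} = -3 - \left(3 + X\right) \left(-2 + X\right) = -3 - \left(-2 + X\right) \left(3 + X\right)$)
$K = 36$ ($K = 2 \left(3 - 2 - 2^{2}\right) \left(-6\right) = 2 \left(3 - 2 - 4\right) \left(-6\right) = 2 \left(\left(-3\right) \left(-6\right)\right) = 2 \cdot 18 = 36$)
$\left(250 - 84\right) \left(240 + K\right) = \left(250 - 84\right) \left(240 + 36\right) = 166 \cdot 276 = 45816$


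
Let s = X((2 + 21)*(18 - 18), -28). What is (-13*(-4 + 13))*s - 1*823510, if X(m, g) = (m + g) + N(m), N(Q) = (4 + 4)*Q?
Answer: -820234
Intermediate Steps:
N(Q) = 8*Q
X(m, g) = g + 9*m (X(m, g) = (m + g) + 8*m = (g + m) + 8*m = g + 9*m)
s = -28 (s = -28 + 9*((2 + 21)*(18 - 18)) = -28 + 9*(23*0) = -28 + 9*0 = -28 + 0 = -28)
(-13*(-4 + 13))*s - 1*823510 = -13*(-4 + 13)*(-28) - 1*823510 = -13*9*(-28) - 823510 = -117*(-28) - 823510 = 3276 - 823510 = -820234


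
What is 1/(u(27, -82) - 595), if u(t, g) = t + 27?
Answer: -1/541 ≈ -0.0018484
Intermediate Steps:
u(t, g) = 27 + t
1/(u(27, -82) - 595) = 1/((27 + 27) - 595) = 1/(54 - 595) = 1/(-541) = -1/541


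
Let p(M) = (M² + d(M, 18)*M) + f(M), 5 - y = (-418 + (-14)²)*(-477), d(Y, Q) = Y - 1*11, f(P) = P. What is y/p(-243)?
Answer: -105889/120528 ≈ -0.87854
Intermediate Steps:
d(Y, Q) = -11 + Y (d(Y, Q) = Y - 11 = -11 + Y)
y = -105889 (y = 5 - (-418 + (-14)²)*(-477) = 5 - (-418 + 196)*(-477) = 5 - (-222)*(-477) = 5 - 1*105894 = 5 - 105894 = -105889)
p(M) = M + M² + M*(-11 + M) (p(M) = (M² + (-11 + M)*M) + M = (M² + M*(-11 + M)) + M = M + M² + M*(-11 + M))
y/p(-243) = -105889*(-1/(486*(-5 - 243))) = -105889/(2*(-243)*(-248)) = -105889/120528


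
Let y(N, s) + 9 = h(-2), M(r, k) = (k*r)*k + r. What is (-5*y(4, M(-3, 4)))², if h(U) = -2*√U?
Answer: 1825 + 900*I*√2 ≈ 1825.0 + 1272.8*I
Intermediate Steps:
M(r, k) = r + r*k² (M(r, k) = r*k² + r = r + r*k²)
y(N, s) = -9 - 2*I*√2
(-5*y(4, M(-3, 4)))² = (-5*(-9 - 2*I*√2))² = (45 + 10*I*√2)²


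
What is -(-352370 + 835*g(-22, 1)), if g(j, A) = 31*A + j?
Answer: 344855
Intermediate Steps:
g(j, A) = j + 31*A
-(-352370 + 835*g(-22, 1)) = -(-370740 + 25885) = -835/(1/((-22 + 31) - 422)) = -835/(1/(9 - 422)) = -835/(1/(-413)) = -835/(-1/413) = -835*(-413) = 344855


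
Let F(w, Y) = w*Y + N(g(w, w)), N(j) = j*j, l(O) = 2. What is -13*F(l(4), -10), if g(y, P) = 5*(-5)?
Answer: -7865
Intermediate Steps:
g(y, P) = -25
N(j) = j²
F(w, Y) = 625 + Y*w (F(w, Y) = w*Y + (-25)² = Y*w + 625 = 625 + Y*w)
-13*F(l(4), -10) = -13*(625 - 10*2) = -13*(625 - 20) = -13*605 = -7865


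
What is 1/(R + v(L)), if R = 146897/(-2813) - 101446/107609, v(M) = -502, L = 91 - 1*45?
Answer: -302704117/168050273605 ≈ -0.0018013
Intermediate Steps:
L = 46 (L = 91 - 45 = 46)
R = -16092806871/302704117 (R = 146897*(-1/2813) - 101446*1/107609 = -146897/2813 - 101446/107609 = -16092806871/302704117 ≈ -53.164)
1/(R + v(L)) = 1/(-16092806871/302704117 - 502) = 1/(-168050273605/302704117) = -302704117/168050273605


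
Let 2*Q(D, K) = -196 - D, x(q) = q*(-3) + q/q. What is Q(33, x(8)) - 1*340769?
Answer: -681767/2 ≈ -3.4088e+5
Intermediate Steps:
x(q) = 1 - 3*q (x(q) = -3*q + 1 = 1 - 3*q)
Q(D, K) = -98 - D/2 (Q(D, K) = (-196 - D)/2 = -98 - D/2)
Q(33, x(8)) - 1*340769 = (-98 - ½*33) - 1*340769 = (-98 - 33/2) - 340769 = -229/2 - 340769 = -681767/2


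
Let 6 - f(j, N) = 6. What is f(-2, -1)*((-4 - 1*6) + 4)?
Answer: 0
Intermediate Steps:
f(j, N) = 0 (f(j, N) = 6 - 1*6 = 6 - 6 = 0)
f(-2, -1)*((-4 - 1*6) + 4) = 0*((-4 - 1*6) + 4) = 0*((-4 - 6) + 4) = 0*(-10 + 4) = 0*(-6) = 0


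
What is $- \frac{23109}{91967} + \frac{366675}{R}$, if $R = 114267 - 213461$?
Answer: $- \frac{36014273871}{9122574598} \approx -3.9478$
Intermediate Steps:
$R = -99194$ ($R = 114267 - 213461 = -99194$)
$- \frac{23109}{91967} + \frac{366675}{R} = - \frac{23109}{91967} + \frac{366675}{-99194} = \left(-23109\right) \frac{1}{91967} + 366675 \left(- \frac{1}{99194}\right) = - \frac{23109}{91967} - \frac{366675}{99194} = - \frac{36014273871}{9122574598}$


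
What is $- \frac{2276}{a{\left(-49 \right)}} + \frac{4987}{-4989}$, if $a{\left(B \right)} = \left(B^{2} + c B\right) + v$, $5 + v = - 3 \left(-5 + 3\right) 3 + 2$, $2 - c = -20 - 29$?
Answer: $\frac{10941043}{414087} \approx 26.422$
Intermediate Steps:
$c = 51$ ($c = 2 - \left(-20 - 29\right) = 2 - -49 = 2 + 49 = 51$)
$v = 15$ ($v = -5 + \left(- 3 \left(-5 + 3\right) 3 + 2\right) = -5 + \left(\left(-3\right) \left(-2\right) 3 + 2\right) = -5 + \left(6 \cdot 3 + 2\right) = -5 + \left(18 + 2\right) = -5 + 20 = 15$)
$a{\left(B \right)} = 15 + B^{2} + 51 B$ ($a{\left(B \right)} = \left(B^{2} + 51 B\right) + 15 = 15 + B^{2} + 51 B$)
$- \frac{2276}{a{\left(-49 \right)}} + \frac{4987}{-4989} = - \frac{2276}{15 + \left(-49\right)^{2} + 51 \left(-49\right)} + \frac{4987}{-4989} = - \frac{2276}{15 + 2401 - 2499} + 4987 \left(- \frac{1}{4989}\right) = - \frac{2276}{-83} - \frac{4987}{4989} = \left(-2276\right) \left(- \frac{1}{83}\right) - \frac{4987}{4989} = \frac{2276}{83} - \frac{4987}{4989} = \frac{10941043}{414087}$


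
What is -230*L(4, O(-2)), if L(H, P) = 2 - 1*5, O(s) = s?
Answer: 690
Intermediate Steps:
L(H, P) = -3 (L(H, P) = 2 - 5 = -3)
-230*L(4, O(-2)) = -230*(-3) = 690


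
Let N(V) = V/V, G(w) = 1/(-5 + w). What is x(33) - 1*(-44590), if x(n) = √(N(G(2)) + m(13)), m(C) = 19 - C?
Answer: 44590 + √7 ≈ 44593.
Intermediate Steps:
N(V) = 1
x(n) = √7 (x(n) = √(1 + (19 - 1*13)) = √(1 + (19 - 13)) = √(1 + 6) = √7)
x(33) - 1*(-44590) = √7 - 1*(-44590) = √7 + 44590 = 44590 + √7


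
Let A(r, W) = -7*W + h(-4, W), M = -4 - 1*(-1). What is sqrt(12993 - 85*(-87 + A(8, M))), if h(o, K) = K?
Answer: sqrt(18858) ≈ 137.32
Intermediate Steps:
M = -3 (M = -4 + 1 = -3)
A(r, W) = -6*W (A(r, W) = -7*W + W = -6*W)
sqrt(12993 - 85*(-87 + A(8, M))) = sqrt(12993 - 85*(-87 - 6*(-3))) = sqrt(12993 - 85*(-87 + 18)) = sqrt(12993 - 85*(-69)) = sqrt(12993 + 5865) = sqrt(18858)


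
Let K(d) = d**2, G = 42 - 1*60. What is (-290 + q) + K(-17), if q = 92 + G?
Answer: 73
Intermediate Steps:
G = -18 (G = 42 - 60 = -18)
q = 74 (q = 92 - 18 = 74)
(-290 + q) + K(-17) = (-290 + 74) + (-17)**2 = -216 + 289 = 73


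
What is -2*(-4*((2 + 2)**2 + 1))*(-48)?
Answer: -6528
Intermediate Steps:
-2*(-4*((2 + 2)**2 + 1))*(-48) = -2*(-4*(4**2 + 1))*(-48) = -2*(-4*(16 + 1))*(-48) = -2*(-4*17)*(-48) = -(-136)*(-48) = -2*3264 = -6528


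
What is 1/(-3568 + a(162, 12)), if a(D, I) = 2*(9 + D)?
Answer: -1/3226 ≈ -0.00030998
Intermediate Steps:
a(D, I) = 18 + 2*D
1/(-3568 + a(162, 12)) = 1/(-3568 + (18 + 2*162)) = 1/(-3568 + (18 + 324)) = 1/(-3568 + 342) = 1/(-3226) = -1/3226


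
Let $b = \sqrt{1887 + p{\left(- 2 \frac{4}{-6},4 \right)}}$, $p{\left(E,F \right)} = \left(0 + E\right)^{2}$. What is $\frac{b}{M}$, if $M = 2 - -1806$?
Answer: $\frac{\sqrt{16999}}{5424} \approx 0.024038$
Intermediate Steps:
$M = 1808$ ($M = 2 + 1806 = 1808$)
$p{\left(E,F \right)} = E^{2}$
$b = \frac{\sqrt{16999}}{3}$ ($b = \sqrt{1887 + \left(- 2 \frac{4}{-6}\right)^{2}} = \sqrt{1887 + \left(- 2 \cdot 4 \left(- \frac{1}{6}\right)\right)^{2}} = \sqrt{1887 + \left(\left(-2\right) \left(- \frac{2}{3}\right)\right)^{2}} = \sqrt{1887 + \left(\frac{4}{3}\right)^{2}} = \sqrt{1887 + \frac{16}{9}} = \sqrt{\frac{16999}{9}} = \frac{\sqrt{16999}}{3} \approx 43.46$)
$\frac{b}{M} = \frac{\frac{1}{3} \sqrt{16999}}{1808} = \frac{\sqrt{16999}}{3} \cdot \frac{1}{1808} = \frac{\sqrt{16999}}{5424}$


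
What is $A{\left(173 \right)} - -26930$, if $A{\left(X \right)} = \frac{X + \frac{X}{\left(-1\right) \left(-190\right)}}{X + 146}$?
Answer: $\frac{1632260343}{60610} \approx 26931.0$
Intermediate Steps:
$A{\left(X \right)} = \frac{191 X}{190 \left(146 + X\right)}$ ($A{\left(X \right)} = \frac{X + \frac{X}{190}}{146 + X} = \frac{\frac{191}{190} X}{146 + X} = \frac{191 X}{190 \left(146 + X\right)}$)
$A{\left(173 \right)} - -26930 = \frac{191}{190} \cdot 173 \frac{1}{146 + 173} - -26930 = \frac{191}{190} \cdot 173 \cdot \frac{1}{319} + 26930 = \frac{33043}{60610} + 26930 = \frac{1632260343}{60610}$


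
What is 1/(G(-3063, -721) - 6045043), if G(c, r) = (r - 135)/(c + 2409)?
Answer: -327/1976728633 ≈ -1.6542e-7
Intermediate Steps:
G(c, r) = (-135 + r)/(2409 + c)
1/(G(-3063, -721) - 6045043) = 1/((-135 - 721)/(2409 - 3063) - 6045043) = 1/(-856/(-654) - 6045043) = 1/(-1/654*(-856) - 6045043) = 1/(428/327 - 6045043) = 1/(-1976728633/327) = -327/1976728633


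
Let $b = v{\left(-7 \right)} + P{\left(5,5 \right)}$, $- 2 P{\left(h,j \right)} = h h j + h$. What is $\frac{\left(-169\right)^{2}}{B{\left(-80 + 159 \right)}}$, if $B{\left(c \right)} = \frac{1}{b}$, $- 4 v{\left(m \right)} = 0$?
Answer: $-1856465$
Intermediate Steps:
$P{\left(h,j \right)} = - \frac{h}{2} - \frac{j h^{2}}{2}$ ($P{\left(h,j \right)} = - \frac{h h j + h}{2} = - \frac{h^{2} j + h}{2} = - \frac{j h^{2} + h}{2} = - \frac{h + j h^{2}}{2} = - \frac{h}{2} - \frac{j h^{2}}{2}$)
$v{\left(m \right)} = 0$ ($v{\left(m \right)} = \left(- \frac{1}{4}\right) 0 = 0$)
$b = -65$ ($b = 0 - \frac{5 \left(1 + 5 \cdot 5\right)}{2} = 0 - \frac{5 \left(1 + 25\right)}{2} = 0 - \frac{5}{2} \cdot 26 = 0 - 65 = -65$)
$B{\left(c \right)} = - \frac{1}{65}$ ($B{\left(c \right)} = \frac{1}{-65} = - \frac{1}{65}$)
$\frac{\left(-169\right)^{2}}{B{\left(-80 + 159 \right)}} = \frac{\left(-169\right)^{2}}{- \frac{1}{65}} = 28561 \left(-65\right) = -1856465$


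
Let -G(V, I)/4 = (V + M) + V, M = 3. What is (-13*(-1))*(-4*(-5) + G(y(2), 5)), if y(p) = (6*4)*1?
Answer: -2392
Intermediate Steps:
y(p) = 24 (y(p) = 24*1 = 24)
G(V, I) = -12 - 8*V (G(V, I) = -4*((V + 3) + V) = -4*((3 + V) + V) = -4*(3 + 2*V) = -12 - 8*V)
(-13*(-1))*(-4*(-5) + G(y(2), 5)) = (-13*(-1))*(-4*(-5) + (-12 - 8*24)) = 13*(20 + (-12 - 192)) = 13*(20 - 204) = 13*(-184) = -2392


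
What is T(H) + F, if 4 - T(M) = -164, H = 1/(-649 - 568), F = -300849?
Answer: -300681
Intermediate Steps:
H = -1/1217 (H = 1/(-1217) = -1/1217 ≈ -0.00082169)
T(M) = 168 (T(M) = 4 - 1*(-164) = 4 + 164 = 168)
T(H) + F = 168 - 300849 = -300681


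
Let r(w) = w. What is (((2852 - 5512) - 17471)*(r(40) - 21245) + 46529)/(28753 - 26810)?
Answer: 426924384/1943 ≈ 2.1972e+5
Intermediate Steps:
(((2852 - 5512) - 17471)*(r(40) - 21245) + 46529)/(28753 - 26810) = (((2852 - 5512) - 17471)*(40 - 21245) + 46529)/(28753 - 26810) = ((-2660 - 17471)*(-21205) + 46529)/1943 = (-20131*(-21205) + 46529)*(1/1943) = (426877855 + 46529)*(1/1943) = 426924384*(1/1943) = 426924384/1943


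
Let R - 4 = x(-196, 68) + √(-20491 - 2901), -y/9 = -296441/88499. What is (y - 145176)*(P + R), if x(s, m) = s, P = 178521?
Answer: -2290682879669295/88499 - 51381051420*I*√1462/88499 ≈ -2.5884e+10 - 2.2199e+7*I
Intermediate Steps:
y = 2667969/88499 (y = -(-2667969)/88499 = -9*(-296441/88499) = 2667969/88499 ≈ 30.147)
R = -192 + 4*I*√1462 (R = 4 + (-196 + √(-20491 - 2901)) = 4 + (-196 + √(-23392)) = 4 + (-196 + 4*I*√1462) = -192 + 4*I*√1462 ≈ -192.0 + 152.94*I)
(y - 145176)*(P + R) = (2667969/88499 - 145176)*(178521 + (-192 + 4*I*√1462)) = -12845262855*(178329 + 4*I*√1462)/88499 = -2290682879669295/88499 - 51381051420*I*√1462/88499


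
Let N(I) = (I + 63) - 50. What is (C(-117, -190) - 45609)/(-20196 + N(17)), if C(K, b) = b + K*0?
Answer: 45799/20166 ≈ 2.2711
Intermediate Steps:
N(I) = 13 + I (N(I) = (63 + I) - 50 = 13 + I)
C(K, b) = b (C(K, b) = b + 0 = b)
(C(-117, -190) - 45609)/(-20196 + N(17)) = (-190 - 45609)/(-20196 + (13 + 17)) = -45799/(-20196 + 30) = -45799/(-20166) = -45799*(-1/20166) = 45799/20166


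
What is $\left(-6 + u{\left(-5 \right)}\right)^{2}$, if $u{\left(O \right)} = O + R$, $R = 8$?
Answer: $9$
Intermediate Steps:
$u{\left(O \right)} = 8 + O$ ($u{\left(O \right)} = O + 8 = 8 + O$)
$\left(-6 + u{\left(-5 \right)}\right)^{2} = \left(-6 + \left(8 - 5\right)\right)^{2} = \left(-6 + 3\right)^{2} = \left(-3\right)^{2} = 9$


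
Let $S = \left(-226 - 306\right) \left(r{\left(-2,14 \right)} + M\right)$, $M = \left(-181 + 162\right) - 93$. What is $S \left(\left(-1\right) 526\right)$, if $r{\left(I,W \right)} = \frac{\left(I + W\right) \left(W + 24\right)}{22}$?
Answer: $- \frac{280951328}{11} \approx -2.5541 \cdot 10^{7}$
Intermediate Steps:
$M = -112$ ($M = -19 - 93 = -112$)
$r{\left(I,W \right)} = \frac{\left(24 + W\right) \left(I + W\right)}{22}$ ($r{\left(I,W \right)} = \left(I + W\right) \left(24 + W\right) \frac{1}{22} = \left(24 + W\right) \left(I + W\right) \frac{1}{22} = \frac{\left(24 + W\right) \left(I + W\right)}{22}$)
$S = \frac{534128}{11}$ ($S = \left(-226 - 306\right) \left(\left(\frac{14^{2}}{22} + \frac{12}{11} \left(-2\right) + \frac{12}{11} \cdot 14 + \frac{1}{22} \left(-2\right) 14\right) - 112\right) = - 532 \left(\left(\frac{1}{22} \cdot 196 - \frac{24}{11} + \frac{168}{11} - \frac{14}{11}\right) - 112\right) = - 532 \left(\left(\frac{98}{11} - \frac{24}{11} + \frac{168}{11} - \frac{14}{11}\right) - 112\right) = - 532 \left(\frac{228}{11} - 112\right) = \left(-532\right) \left(- \frac{1004}{11}\right) = \frac{534128}{11} \approx 48557.0$)
$S \left(\left(-1\right) 526\right) = \frac{534128 \left(\left(-1\right) 526\right)}{11} = \frac{534128}{11} \left(-526\right) = - \frac{280951328}{11}$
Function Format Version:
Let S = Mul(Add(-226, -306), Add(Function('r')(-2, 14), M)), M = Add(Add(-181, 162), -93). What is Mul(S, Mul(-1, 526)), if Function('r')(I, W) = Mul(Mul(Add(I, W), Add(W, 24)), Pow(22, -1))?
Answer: Rational(-280951328, 11) ≈ -2.5541e+7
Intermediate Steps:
M = -112 (M = Add(-19, -93) = -112)
Function('r')(I, W) = Mul(Rational(1, 22), Add(24, W), Add(I, W)) (Function('r')(I, W) = Mul(Mul(Add(I, W), Add(24, W)), Rational(1, 22)) = Mul(Mul(Add(24, W), Add(I, W)), Rational(1, 22)) = Mul(Rational(1, 22), Add(24, W), Add(I, W)))
S = Rational(534128, 11) (S = Mul(Add(-226, -306), Add(Add(Mul(Rational(1, 22), Pow(14, 2)), Mul(Rational(12, 11), -2), Mul(Rational(12, 11), 14), Mul(Rational(1, 22), -2, 14)), -112)) = Mul(-532, Add(Add(Mul(Rational(1, 22), 196), Rational(-24, 11), Rational(168, 11), Rational(-14, 11)), -112)) = Mul(-532, Add(Add(Rational(98, 11), Rational(-24, 11), Rational(168, 11), Rational(-14, 11)), -112)) = Mul(-532, Add(Rational(228, 11), -112)) = Mul(-532, Rational(-1004, 11)) = Rational(534128, 11) ≈ 48557.)
Mul(S, Mul(-1, 526)) = Mul(Rational(534128, 11), Mul(-1, 526)) = Mul(Rational(534128, 11), -526) = Rational(-280951328, 11)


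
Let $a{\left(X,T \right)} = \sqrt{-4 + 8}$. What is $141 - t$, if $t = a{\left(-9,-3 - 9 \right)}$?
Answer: $139$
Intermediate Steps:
$a{\left(X,T \right)} = 2$ ($a{\left(X,T \right)} = \sqrt{4} = 2$)
$t = 2$
$141 - t = 141 - 2 = 139$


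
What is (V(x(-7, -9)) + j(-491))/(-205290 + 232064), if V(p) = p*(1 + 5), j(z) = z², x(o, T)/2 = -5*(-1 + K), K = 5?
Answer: 240841/26774 ≈ 8.9953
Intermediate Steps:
x(o, T) = -40 (x(o, T) = 2*(-5*(-1 + 5)) = 2*(-5*4) = 2*(-20) = -40)
V(p) = 6*p (V(p) = p*6 = 6*p)
(V(x(-7, -9)) + j(-491))/(-205290 + 232064) = (6*(-40) + (-491)²)/(-205290 + 232064) = (-240 + 241081)/26774 = 240841*(1/26774) = 240841/26774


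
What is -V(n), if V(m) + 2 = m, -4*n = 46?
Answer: 27/2 ≈ 13.500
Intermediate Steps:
n = -23/2 (n = -¼*46 = -23/2 ≈ -11.500)
V(m) = -2 + m
-V(n) = -(-2 - 23/2) = -1*(-27/2) = 27/2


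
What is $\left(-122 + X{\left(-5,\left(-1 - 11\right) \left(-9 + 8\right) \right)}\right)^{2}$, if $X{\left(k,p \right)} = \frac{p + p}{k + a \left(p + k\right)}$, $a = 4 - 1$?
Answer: $\frac{58081}{4} \approx 14520.0$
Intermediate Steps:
$a = 3$
$X{\left(k,p \right)} = \frac{2 p}{3 p + 4 k}$ ($X{\left(k,p \right)} = \frac{p + p}{k + 3 \left(p + k\right)} = \frac{2 p}{k + 3 \left(k + p\right)} = \frac{2 p}{k + \left(3 k + 3 p\right)} = \frac{2 p}{3 p + 4 k}$)
$\left(-122 + X{\left(-5,\left(-1 - 11\right) \left(-9 + 8\right) \right)}\right)^{2} = \left(-122 + \frac{2 \left(-1 - 11\right) \left(-9 + 8\right)}{3 \left(-1 - 11\right) \left(-9 + 8\right) + 4 \left(-5\right)}\right)^{2} = \left(-122 + \frac{2 \left(\left(-12\right) \left(-1\right)\right)}{3 \left(\left(-12\right) \left(-1\right)\right) - 20}\right)^{2} = \left(-122 + 2 \cdot 12 \frac{1}{3 \cdot 12 - 20}\right)^{2} = \left(-122 + 2 \cdot 12 \frac{1}{36 - 20}\right)^{2} = \left(-122 + 2 \cdot 12 \cdot \frac{1}{16}\right)^{2} = \left(-122 + \frac{3}{2}\right)^{2} = \left(- \frac{241}{2}\right)^{2} = \frac{58081}{4}$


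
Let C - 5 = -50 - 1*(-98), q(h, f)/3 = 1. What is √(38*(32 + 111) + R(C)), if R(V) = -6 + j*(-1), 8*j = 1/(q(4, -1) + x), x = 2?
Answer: 7*√44310/20 ≈ 73.675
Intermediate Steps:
q(h, f) = 3 (q(h, f) = 3*1 = 3)
j = 1/40 (j = 1/(8*(3 + 2)) = (⅛)/5 = (⅛)*(⅕) = 1/40 ≈ 0.025000)
C = 53 (C = 5 + (-50 - 1*(-98)) = 5 + (-50 + 98) = 5 + 48 = 53)
R(V) = -241/40 (R(V) = -6 + (1/40)*(-1) = -6 - 1/40 = -241/40)
√(38*(32 + 111) + R(C)) = √(38*(32 + 111) - 241/40) = √(38*143 - 241/40) = √(5434 - 241/40) = √(217119/40) = 7*√44310/20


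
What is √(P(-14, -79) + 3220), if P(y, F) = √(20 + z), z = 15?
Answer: √(3220 + √35) ≈ 56.797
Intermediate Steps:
P(y, F) = √35 (P(y, F) = √(20 + 15) = √35)
√(P(-14, -79) + 3220) = √(√35 + 3220) = √(3220 + √35)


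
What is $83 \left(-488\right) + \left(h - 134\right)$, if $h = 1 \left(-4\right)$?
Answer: $-40642$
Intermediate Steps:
$h = -4$
$83 \left(-488\right) + \left(h - 134\right) = 83 \left(-488\right) - 138 = -40504 - 138 = -40642$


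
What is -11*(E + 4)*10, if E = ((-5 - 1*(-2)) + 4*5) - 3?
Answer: -1980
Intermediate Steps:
E = 14 (E = ((-5 + 2) + 20) - 3 = (-3 + 20) - 3 = 17 - 3 = 14)
-11*(E + 4)*10 = -11*(14 + 4)*10 = -11*18*10 = -198*10 = -1980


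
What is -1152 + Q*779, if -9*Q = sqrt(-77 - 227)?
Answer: -1152 - 3116*I*sqrt(19)/9 ≈ -1152.0 - 1509.1*I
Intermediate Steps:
Q = -4*I*sqrt(19)/9 (Q = -sqrt(-77 - 227)/9 = -4*I*sqrt(19)/9 ≈ -1.9373*I)
-1152 + Q*779 = -1152 - 4*I*sqrt(19)/9*779 = -1152 - 3116*I*sqrt(19)/9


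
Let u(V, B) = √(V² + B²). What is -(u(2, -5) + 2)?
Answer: -2 - √29 ≈ -7.3852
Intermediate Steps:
u(V, B) = √(B² + V²)
-(u(2, -5) + 2) = -(√((-5)² + 2²) + 2) = -(√(25 + 4) + 2) = -(√29 + 2) = -(2 + √29) = -2 - √29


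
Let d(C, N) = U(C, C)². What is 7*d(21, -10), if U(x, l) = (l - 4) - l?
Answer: 112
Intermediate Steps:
U(x, l) = -4 (U(x, l) = (-4 + l) - l = -4)
d(C, N) = 16 (d(C, N) = (-4)² = 16)
7*d(21, -10) = 7*16 = 112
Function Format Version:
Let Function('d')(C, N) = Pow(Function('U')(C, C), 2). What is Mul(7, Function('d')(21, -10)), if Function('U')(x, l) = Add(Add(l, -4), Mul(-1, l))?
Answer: 112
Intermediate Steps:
Function('U')(x, l) = -4 (Function('U')(x, l) = Add(Add(-4, l), Mul(-1, l)) = -4)
Function('d')(C, N) = 16 (Function('d')(C, N) = Pow(-4, 2) = 16)
Mul(7, Function('d')(21, -10)) = Mul(7, 16) = 112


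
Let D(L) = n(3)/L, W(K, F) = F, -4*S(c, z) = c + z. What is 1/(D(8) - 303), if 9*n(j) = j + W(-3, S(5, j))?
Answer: -72/21815 ≈ -0.0033005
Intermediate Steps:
S(c, z) = -c/4 - z/4 (S(c, z) = -(c + z)/4 = -c/4 - z/4)
n(j) = -5/36 + j/12 (n(j) = (j + (-¼*5 - j/4))/9 = (j + (-5/4 - j/4))/9 = (-5/4 + 3*j/4)/9 = -5/36 + j/12)
D(L) = 1/(9*L) (D(L) = (-5/36 + (1/12)*3)/L = (-5/36 + ¼)/L = 1/(9*L))
1/(D(8) - 303) = 1/((⅑)/8 - 303) = 1/((⅑)*(⅛) - 303) = 1/(1/72 - 303) = 1/(-21815/72) = -72/21815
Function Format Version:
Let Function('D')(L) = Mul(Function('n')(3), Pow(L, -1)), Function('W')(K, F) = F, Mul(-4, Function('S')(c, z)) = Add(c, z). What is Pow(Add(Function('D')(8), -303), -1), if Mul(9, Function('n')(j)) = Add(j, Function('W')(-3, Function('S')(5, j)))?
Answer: Rational(-72, 21815) ≈ -0.0033005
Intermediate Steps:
Function('S')(c, z) = Add(Mul(Rational(-1, 4), c), Mul(Rational(-1, 4), z)) (Function('S')(c, z) = Mul(Rational(-1, 4), Add(c, z)) = Add(Mul(Rational(-1, 4), c), Mul(Rational(-1, 4), z)))
Function('n')(j) = Add(Rational(-5, 36), Mul(Rational(1, 12), j)) (Function('n')(j) = Mul(Rational(1, 9), Add(j, Add(Mul(Rational(-1, 4), 5), Mul(Rational(-1, 4), j)))) = Mul(Rational(1, 9), Add(j, Add(Rational(-5, 4), Mul(Rational(-1, 4), j)))) = Mul(Rational(1, 9), Add(Rational(-5, 4), Mul(Rational(3, 4), j))) = Add(Rational(-5, 36), Mul(Rational(1, 12), j)))
Function('D')(L) = Mul(Rational(1, 9), Pow(L, -1)) (Function('D')(L) = Mul(Add(Rational(-5, 36), Mul(Rational(1, 12), 3)), Pow(L, -1)) = Mul(Add(Rational(-5, 36), Rational(1, 4)), Pow(L, -1)) = Mul(Rational(1, 9), Pow(L, -1)))
Pow(Add(Function('D')(8), -303), -1) = Pow(Add(Mul(Rational(1, 9), Pow(8, -1)), -303), -1) = Pow(Add(Mul(Rational(1, 9), Rational(1, 8)), -303), -1) = Pow(Add(Rational(1, 72), -303), -1) = Pow(Rational(-21815, 72), -1) = Rational(-72, 21815)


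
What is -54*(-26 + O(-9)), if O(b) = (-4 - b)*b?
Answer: 3834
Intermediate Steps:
O(b) = b*(-4 - b)
-54*(-26 + O(-9)) = -54*(-26 - 1*(-9)*(4 - 9)) = -54*(-26 - 1*(-9)*(-5)) = -54*(-26 - 45) = -54*(-71) = 3834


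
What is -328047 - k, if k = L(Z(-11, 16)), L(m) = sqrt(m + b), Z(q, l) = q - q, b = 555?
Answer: -328047 - sqrt(555) ≈ -3.2807e+5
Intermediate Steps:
Z(q, l) = 0
L(m) = sqrt(555 + m) (L(m) = sqrt(m + 555) = sqrt(555 + m))
k = sqrt(555) (k = sqrt(555 + 0) = sqrt(555) ≈ 23.558)
-328047 - k = -328047 - sqrt(555)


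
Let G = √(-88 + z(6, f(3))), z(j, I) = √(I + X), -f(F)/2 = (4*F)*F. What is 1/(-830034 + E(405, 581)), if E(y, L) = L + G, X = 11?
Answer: -1/(829453 - √(-88 + I*√61)) ≈ -1.2056e-6 - 1.3648e-11*I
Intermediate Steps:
f(F) = -8*F² (f(F) = -2*4*F*F = -8*F²)
z(j, I) = √(11 + I) (z(j, I) = √(I + 11) = √(11 + I))
G = √(-88 + I*√61) (G = √(-88 + √(11 - 8*3²)) = √(-88 + √(11 - 8*9)) = √(-88 + √(11 - 72)) = √(-88 + √(-61)) = √(-88 + I*√61) ≈ 0.41588 + 9.39*I)
E(y, L) = L + √(-88 + I*√61)
1/(-830034 + E(405, 581)) = 1/(-830034 + (581 + √(-88 + I*√61))) = 1/(-829453 + √(-88 + I*√61))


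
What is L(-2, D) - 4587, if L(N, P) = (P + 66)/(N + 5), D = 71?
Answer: -13624/3 ≈ -4541.3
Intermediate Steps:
L(N, P) = (66 + P)/(5 + N)
L(-2, D) - 4587 = (66 + 71)/(5 - 2) - 4587 = 137/3 - 4587 = -13624/3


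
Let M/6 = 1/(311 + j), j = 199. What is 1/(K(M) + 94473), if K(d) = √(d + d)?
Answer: 8030205/758637556963 - √170/758637556963 ≈ 1.0585e-5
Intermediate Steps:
M = 1/85 (M = 6/(311 + 199) = 6/510 = 6*(1/510) = 1/85 ≈ 0.011765)
K(d) = √2*√d (K(d) = √(2*d) = √2*√d)
1/(K(M) + 94473) = 1/(√2*√(1/85) + 94473) = 1/(√2*(√85/85) + 94473) = 1/(√170/85 + 94473) = 1/(94473 + √170/85)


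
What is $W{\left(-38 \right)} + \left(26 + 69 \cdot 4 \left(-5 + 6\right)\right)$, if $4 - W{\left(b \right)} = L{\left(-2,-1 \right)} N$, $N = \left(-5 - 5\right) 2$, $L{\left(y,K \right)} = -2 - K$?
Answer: $286$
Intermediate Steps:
$N = -20$ ($N = \left(-10\right) 2 = -20$)
$W{\left(b \right)} = -16$ ($W{\left(b \right)} = 4 - \left(-2 - -1\right) \left(-20\right) = 4 - \left(-2 + 1\right) \left(-20\right) = 4 - \left(-1\right) \left(-20\right) = 4 - 20 = -16$)
$W{\left(-38 \right)} + \left(26 + 69 \cdot 4 \left(-5 + 6\right)\right) = -16 + \left(26 + 69 \cdot 4 \left(-5 + 6\right)\right) = -16 + \left(26 + 69 \cdot 4 \cdot 1\right) = -16 + \left(26 + 69 \cdot 4\right) = -16 + \left(26 + 276\right) = -16 + 302 = 286$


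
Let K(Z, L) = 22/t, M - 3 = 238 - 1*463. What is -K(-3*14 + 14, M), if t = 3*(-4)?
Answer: 11/6 ≈ 1.8333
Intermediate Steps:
M = -222 (M = 3 + (238 - 1*463) = 3 + (238 - 463) = 3 - 225 = -222)
t = -12
K(Z, L) = -11/6 (K(Z, L) = 22/(-12) = 22*(-1/12) = -11/6)
-K(-3*14 + 14, M) = -1*(-11/6) = 11/6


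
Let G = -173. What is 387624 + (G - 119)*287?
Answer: 303820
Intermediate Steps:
387624 + (G - 119)*287 = 387624 + (-173 - 119)*287 = 387624 - 292*287 = 387624 - 83804 = 303820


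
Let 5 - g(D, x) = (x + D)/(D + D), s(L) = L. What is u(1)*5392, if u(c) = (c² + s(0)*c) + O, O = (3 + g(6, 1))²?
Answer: 2717905/9 ≈ 3.0199e+5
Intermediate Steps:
g(D, x) = 5 - (D + x)/(2*D) (g(D, x) = 5 - (x + D)/(D + D) = 5 - (D + x)/(2*D))
O = 7921/144 (O = (3 + (½)*(-1*1 + 9*6)/6)² = (3 + (½)*(⅙)*(-1 + 54))² = (3 + (½)*(⅙)*53)² = (3 + 53/12)² = (89/12)² = 7921/144 ≈ 55.007)
u(c) = 7921/144 + c² (u(c) = (c² + 0*c) + 7921/144 = (c² + 0) + 7921/144 = c² + 7921/144 = 7921/144 + c²)
u(1)*5392 = (7921/144 + 1²)*5392 = (7921/144 + 1)*5392 = (8065/144)*5392 = 2717905/9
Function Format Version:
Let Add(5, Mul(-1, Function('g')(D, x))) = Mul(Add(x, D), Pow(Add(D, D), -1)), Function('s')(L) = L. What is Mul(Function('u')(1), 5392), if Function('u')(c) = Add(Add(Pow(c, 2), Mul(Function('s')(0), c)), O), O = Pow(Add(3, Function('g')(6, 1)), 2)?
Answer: Rational(2717905, 9) ≈ 3.0199e+5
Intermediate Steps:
Function('g')(D, x) = Add(5, Mul(Rational(-1, 2), Pow(D, -1), Add(D, x))) (Function('g')(D, x) = Add(5, Mul(-1, Mul(Add(x, D), Pow(Add(D, D), -1)))) = Add(5, Mul(-1, Mul(Add(D, x), Pow(Mul(2, D), -1)))) = Add(5, Mul(-1, Mul(Add(D, x), Mul(Rational(1, 2), Pow(D, -1))))) = Add(5, Mul(-1, Mul(Rational(1, 2), Pow(D, -1), Add(D, x)))) = Add(5, Mul(Rational(-1, 2), Pow(D, -1), Add(D, x))))
O = Rational(7921, 144) (O = Pow(Add(3, Mul(Rational(1, 2), Pow(6, -1), Add(Mul(-1, 1), Mul(9, 6)))), 2) = Pow(Add(3, Mul(Rational(1, 2), Rational(1, 6), Add(-1, 54))), 2) = Pow(Add(3, Mul(Rational(1, 2), Rational(1, 6), 53)), 2) = Pow(Add(3, Rational(53, 12)), 2) = Pow(Rational(89, 12), 2) = Rational(7921, 144) ≈ 55.007)
Function('u')(c) = Add(Rational(7921, 144), Pow(c, 2)) (Function('u')(c) = Add(Add(Pow(c, 2), Mul(0, c)), Rational(7921, 144)) = Add(Add(Pow(c, 2), 0), Rational(7921, 144)) = Add(Pow(c, 2), Rational(7921, 144)) = Add(Rational(7921, 144), Pow(c, 2)))
Mul(Function('u')(1), 5392) = Mul(Add(Rational(7921, 144), Pow(1, 2)), 5392) = Mul(Add(Rational(7921, 144), 1), 5392) = Mul(Rational(8065, 144), 5392) = Rational(2717905, 9)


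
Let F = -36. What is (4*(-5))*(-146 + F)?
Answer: 3640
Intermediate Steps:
(4*(-5))*(-146 + F) = (4*(-5))*(-146 - 36) = -20*(-182) = 3640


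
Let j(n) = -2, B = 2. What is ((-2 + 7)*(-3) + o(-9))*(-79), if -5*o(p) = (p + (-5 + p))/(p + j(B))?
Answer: 66992/55 ≈ 1218.0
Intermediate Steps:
o(p) = -(-5 + 2*p)/(5*(-2 + p)) (o(p) = -(p + (-5 + p))/(5*(p - 2)) = -(-5 + 2*p)/(5*(-2 + p)))
((-2 + 7)*(-3) + o(-9))*(-79) = ((-2 + 7)*(-3) + (5 - 2*(-9))/(5*(-2 - 9)))*(-79) = (5*(-3) + (⅕)*(5 + 18)/(-11))*(-79) = (-15 + (⅕)*(-1/11)*23)*(-79) = (-15 - 23/55)*(-79) = -848/55*(-79) = 66992/55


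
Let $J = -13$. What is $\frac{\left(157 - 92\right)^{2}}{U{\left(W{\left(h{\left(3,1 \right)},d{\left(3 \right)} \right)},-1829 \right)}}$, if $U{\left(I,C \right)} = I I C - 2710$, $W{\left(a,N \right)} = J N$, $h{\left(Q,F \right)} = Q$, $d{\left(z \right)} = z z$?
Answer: $- \frac{4225}{25039891} \approx -0.00016873$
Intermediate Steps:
$d{\left(z \right)} = z^{2}$
$W{\left(a,N \right)} = - 13 N$
$U{\left(I,C \right)} = -2710 + C I^{2}$ ($U{\left(I,C \right)} = I^{2} C - 2710 = C I^{2} - 2710 = -2710 + C I^{2}$)
$\frac{\left(157 - 92\right)^{2}}{U{\left(W{\left(h{\left(3,1 \right)},d{\left(3 \right)} \right)},-1829 \right)}} = \frac{\left(157 - 92\right)^{2}}{-2710 - 1829 \left(- 13 \cdot 3^{2}\right)^{2}} = \frac{65^{2}}{-2710 - 1829 \left(\left(-13\right) 9\right)^{2}} = \frac{4225}{-2710 - 1829 \left(-117\right)^{2}} = \frac{4225}{-2710 - 25037181} = \frac{4225}{-25039891} = 4225 \left(- \frac{1}{25039891}\right) = - \frac{4225}{25039891}$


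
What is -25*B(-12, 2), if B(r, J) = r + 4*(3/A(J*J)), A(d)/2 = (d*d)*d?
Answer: 9525/32 ≈ 297.66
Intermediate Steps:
A(d) = 2*d**3 (A(d) = 2*((d*d)*d) = 2*(d**2*d) = 2*d**3)
B(r, J) = r + 6/J**6 (B(r, J) = r + 4*(3/((2*(J*J)**3))) = r + 4*(3/((2*(J**2)**3))) = r + 4*(3/((2*J**6))) = r + 4*(3*(1/(2*J**6))) = r + 4*(3/(2*J**6)) = r + 6/J**6)
-25*B(-12, 2) = -25*(-12 + 6/2**6) = -25*(-12 + 6*(1/64)) = -25*(-12 + 3/32) = -25*(-381/32) = 9525/32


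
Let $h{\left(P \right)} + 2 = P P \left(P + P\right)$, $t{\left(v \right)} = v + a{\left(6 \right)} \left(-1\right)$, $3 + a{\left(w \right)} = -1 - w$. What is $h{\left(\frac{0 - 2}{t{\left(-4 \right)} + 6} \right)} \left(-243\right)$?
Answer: $\frac{1953}{4} \approx 488.25$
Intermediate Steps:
$a{\left(w \right)} = -4 - w$ ($a{\left(w \right)} = -3 - \left(1 + w\right) = -4 - w$)
$t{\left(v \right)} = 10 + v$ ($t{\left(v \right)} = v + \left(-4 - 6\right) \left(-1\right) = v - -10 = v + 10 = 10 + v$)
$h{\left(P \right)} = -2 + 2 P^{3}$ ($h{\left(P \right)} = -2 + P P \left(P + P\right) = -2 + P P 2 P = -2 + P 2 P^{2} = -2 + 2 P^{3}$)
$h{\left(\frac{0 - 2}{t{\left(-4 \right)} + 6} \right)} \left(-243\right) = \left(-2 + 2 \left(\frac{0 - 2}{\left(10 - 4\right) + 6}\right)^{3}\right) \left(-243\right) = \left(-2 + 2 \left(- \frac{2}{6 + 6}\right)^{3}\right) \left(-243\right) = \left(-2 + 2 \left(- \frac{2}{12}\right)^{3}\right) \left(-243\right) = \left(-2 + 2 \left(\left(-2\right) \frac{1}{12}\right)^{3}\right) \left(-243\right) = \left(-2 + 2 \left(- \frac{1}{6}\right)^{3}\right) \left(-243\right) = \left(-2 + 2 \left(- \frac{1}{216}\right)\right) \left(-243\right) = \left(-2 - \frac{1}{108}\right) \left(-243\right) = \left(- \frac{217}{108}\right) \left(-243\right) = \frac{1953}{4}$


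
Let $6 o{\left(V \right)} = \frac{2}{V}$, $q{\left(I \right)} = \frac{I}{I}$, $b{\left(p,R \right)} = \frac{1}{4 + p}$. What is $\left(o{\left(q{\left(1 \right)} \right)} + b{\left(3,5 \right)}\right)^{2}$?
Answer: $\frac{100}{441} \approx 0.22676$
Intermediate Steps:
$q{\left(I \right)} = 1$
$o{\left(V \right)} = \frac{1}{3 V}$ ($o{\left(V \right)} = \frac{2 \frac{1}{V}}{6} = \frac{1}{3 V}$)
$\left(o{\left(q{\left(1 \right)} \right)} + b{\left(3,5 \right)}\right)^{2} = \left(\frac{1}{3 \cdot 1} + \frac{1}{4 + 3}\right)^{2} = \left(\frac{1}{3} \cdot 1 + \frac{1}{7}\right)^{2} = \left(\frac{1}{3} + \frac{1}{7}\right)^{2} = \left(\frac{10}{21}\right)^{2} = \frac{100}{441}$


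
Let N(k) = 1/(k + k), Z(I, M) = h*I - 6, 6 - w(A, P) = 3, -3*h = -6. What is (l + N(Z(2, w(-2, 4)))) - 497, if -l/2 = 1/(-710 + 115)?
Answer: -1183447/2380 ≈ -497.25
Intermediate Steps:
h = 2 (h = -1/3*(-6) = 2)
w(A, P) = 3 (w(A, P) = 6 - 1*3 = 6 - 3 = 3)
Z(I, M) = -6 + 2*I (Z(I, M) = 2*I - 6 = -6 + 2*I)
l = 2/595 (l = -2/(-710 + 115) = -2/(-595) = -2*(-1/595) = 2/595 ≈ 0.0033613)
N(k) = 1/(2*k)
(l + N(Z(2, w(-2, 4)))) - 497 = (2/595 + 1/(2*(-6 + 2*2))) - 497 = (2/595 + 1/(2*(-6 + 4))) - 497 = (2/595 + (1/2)/(-2)) - 497 = (2/595 + (1/2)*(-1/2)) - 497 = (2/595 - 1/4) - 497 = -587/2380 - 497 = -1183447/2380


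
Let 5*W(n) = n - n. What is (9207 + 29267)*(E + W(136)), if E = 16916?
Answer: 650826184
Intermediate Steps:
W(n) = 0 (W(n) = (n - n)/5 = (⅕)*0 = 0)
(9207 + 29267)*(E + W(136)) = (9207 + 29267)*(16916 + 0) = 38474*16916 = 650826184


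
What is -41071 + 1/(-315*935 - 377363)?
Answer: -27595112049/671888 ≈ -41071.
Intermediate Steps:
-41071 + 1/(-315*935 - 377363) = -41071 + 1/(-294525 - 377363) = -41071 + 1/(-671888) = -41071 - 1/671888 = -27595112049/671888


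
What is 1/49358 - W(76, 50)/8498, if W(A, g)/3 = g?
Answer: -3697601/209722142 ≈ -0.017631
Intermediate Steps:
W(A, g) = 3*g
1/49358 - W(76, 50)/8498 = 1/49358 - 3*50/8498 = 1/49358 - 150/8498 = 1/49358 - 1*75/4249 = 1/49358 - 75/4249 = -3697601/209722142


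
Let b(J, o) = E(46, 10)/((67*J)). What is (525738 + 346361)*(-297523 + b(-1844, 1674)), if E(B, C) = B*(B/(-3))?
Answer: -24042703876767226/92661 ≈ -2.5947e+11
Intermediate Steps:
E(B, C) = -B²/3 (E(B, C) = B*(B*(-⅓)) = B*(-B/3) = -B²/3)
b(J, o) = -2116/(201*J) (b(J, o) = (-⅓*46²)/((67*J)) = (-⅓*2116)*(1/(67*J)) = -2116/(201*J))
(525738 + 346361)*(-297523 + b(-1844, 1674)) = (525738 + 346361)*(-297523 - 2116/201/(-1844)) = 872099*(-297523 - 2116/201*(-1/1844)) = 872099*(-297523 + 529/92661) = 872099*(-27568778174/92661) = -24042703876767226/92661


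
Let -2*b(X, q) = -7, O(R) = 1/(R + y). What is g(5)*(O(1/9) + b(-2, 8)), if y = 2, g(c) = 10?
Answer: 755/19 ≈ 39.737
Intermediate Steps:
O(R) = 1/(2 + R) (O(R) = 1/(R + 2) = 1/(2 + R))
b(X, q) = 7/2 (b(X, q) = -1/2*(-7) = 7/2)
g(5)*(O(1/9) + b(-2, 8)) = 10*(1/(2 + 1/9) + 7/2) = 10*(1/(19/9) + 7/2) = 10*(9/19 + 7/2) = 10*(151/38) = 755/19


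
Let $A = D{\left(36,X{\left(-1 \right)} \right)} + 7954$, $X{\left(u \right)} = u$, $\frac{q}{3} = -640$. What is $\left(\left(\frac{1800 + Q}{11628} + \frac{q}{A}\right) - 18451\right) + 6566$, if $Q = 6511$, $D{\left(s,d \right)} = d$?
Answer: $- \frac{366350375239}{30825828} \approx -11885.0$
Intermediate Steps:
$q = -1920$ ($q = 3 \left(-640\right) = -1920$)
$A = 7953$ ($A = -1 + 7954 = 7953$)
$\left(\left(\frac{1800 + Q}{11628} + \frac{q}{A}\right) - 18451\right) + 6566 = \left(\left(\frac{1800 + 6511}{11628} - \frac{1920}{7953}\right) - 18451\right) + 6566 = \left(\left(8311 \cdot \frac{1}{11628} - \frac{640}{2651}\right) - 18451\right) + 6566 = \left(\left(\frac{8311}{11628} - \frac{640}{2651}\right) - 18451\right) + 6566 = \left(\frac{14590541}{30825828} - 18451\right) + 6566 = - \frac{568752761887}{30825828} + 6566 = - \frac{366350375239}{30825828}$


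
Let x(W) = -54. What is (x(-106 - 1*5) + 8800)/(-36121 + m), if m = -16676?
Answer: -8746/52797 ≈ -0.16565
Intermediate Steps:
(x(-106 - 1*5) + 8800)/(-36121 + m) = (-54 + 8800)/(-36121 - 16676) = 8746/(-52797) = 8746*(-1/52797) = -8746/52797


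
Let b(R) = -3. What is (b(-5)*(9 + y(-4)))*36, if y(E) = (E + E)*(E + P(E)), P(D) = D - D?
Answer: -4428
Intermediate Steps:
P(D) = 0
y(E) = 2*E² (y(E) = (E + E)*(E + 0) = (2*E)*E = 2*E²)
(b(-5)*(9 + y(-4)))*36 = -3*(9 + 2*(-4)²)*36 = -3*(9 + 2*16)*36 = -3*(9 + 32)*36 = -3*41*36 = -123*36 = -4428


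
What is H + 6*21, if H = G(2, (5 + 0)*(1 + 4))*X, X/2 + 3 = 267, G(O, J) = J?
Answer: 13326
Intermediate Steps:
X = 528 (X = -6 + 2*267 = -6 + 534 = 528)
H = 13200 (H = ((5 + 0)*(1 + 4))*528 = (5*5)*528 = 25*528 = 13200)
H + 6*21 = 13200 + 6*21 = 13200 + 126 = 13326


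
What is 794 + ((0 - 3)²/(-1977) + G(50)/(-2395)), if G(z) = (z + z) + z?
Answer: 250613627/315661 ≈ 793.93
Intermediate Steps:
G(z) = 3*z (G(z) = 2*z + z = 3*z)
794 + ((0 - 3)²/(-1977) + G(50)/(-2395)) = 794 + ((0 - 3)²/(-1977) + (3*50)/(-2395)) = 794 + ((-3)²*(-1/1977) + 150*(-1/2395)) = 794 + (9*(-1/1977) - 30/479) = 794 + (-3/659 - 30/479) = 794 - 21207/315661 = 250613627/315661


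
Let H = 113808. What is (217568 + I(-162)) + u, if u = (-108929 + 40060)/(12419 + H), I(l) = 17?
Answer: 27465032926/126227 ≈ 2.1758e+5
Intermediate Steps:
u = -68869/126227 (u = (-108929 + 40060)/(12419 + 113808) = -68869/126227 ≈ -0.54560)
(217568 + I(-162)) + u = (217568 + 17) - 68869/126227 = 217585 - 68869/126227 = 27465032926/126227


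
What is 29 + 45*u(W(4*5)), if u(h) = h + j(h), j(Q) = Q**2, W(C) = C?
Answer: 18929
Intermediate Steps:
u(h) = h + h**2
29 + 45*u(W(4*5)) = 29 + 45*((4*5)*(1 + 4*5)) = 29 + 45*(20*(1 + 20)) = 29 + 45*(20*21) = 29 + 45*420 = 29 + 18900 = 18929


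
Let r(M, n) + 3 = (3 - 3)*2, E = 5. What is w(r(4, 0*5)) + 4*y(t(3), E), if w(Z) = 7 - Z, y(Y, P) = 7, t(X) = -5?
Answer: 38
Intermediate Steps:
r(M, n) = -3 (r(M, n) = -3 + (3 - 3)*2 = -3 + 0*2 = -3 + 0 = -3)
w(r(4, 0*5)) + 4*y(t(3), E) = (7 - 1*(-3)) + 4*7 = (7 + 3) + 28 = 10 + 28 = 38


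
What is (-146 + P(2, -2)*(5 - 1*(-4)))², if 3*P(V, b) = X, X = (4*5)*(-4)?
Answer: 148996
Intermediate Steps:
X = -80 (X = 20*(-4) = -80)
P(V, b) = -80/3 (P(V, b) = (⅓)*(-80) = -80/3)
(-146 + P(2, -2)*(5 - 1*(-4)))² = (-146 - 80*(5 - 1*(-4))/3)² = (-146 - 80*(5 + 4)/3)² = (-146 - 80/3*9)² = (-146 - 240)² = (-386)² = 148996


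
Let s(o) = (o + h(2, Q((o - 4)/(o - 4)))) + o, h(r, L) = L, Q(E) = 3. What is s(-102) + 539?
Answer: 338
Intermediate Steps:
s(o) = 3 + 2*o (s(o) = (o + 3) + o = (3 + o) + o = 3 + 2*o)
s(-102) + 539 = (3 + 2*(-102)) + 539 = (3 - 204) + 539 = -201 + 539 = 338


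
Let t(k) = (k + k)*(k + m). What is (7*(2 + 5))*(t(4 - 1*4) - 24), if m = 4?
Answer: -1176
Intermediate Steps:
t(k) = 2*k*(4 + k) (t(k) = (k + k)*(k + 4) = (2*k)*(4 + k) = 2*k*(4 + k))
(7*(2 + 5))*(t(4 - 1*4) - 24) = (7*(2 + 5))*(2*(4 - 1*4)*(4 + (4 - 1*4)) - 24) = (7*7)*(2*(4 - 4)*(4 + (4 - 4)) - 24) = 49*(2*0*(4 + 0) - 24) = 49*(2*0*4 - 24) = 49*(0 - 24) = 49*(-24) = -1176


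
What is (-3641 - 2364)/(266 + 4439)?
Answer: -1201/941 ≈ -1.2763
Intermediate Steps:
(-3641 - 2364)/(266 + 4439) = -6005/4705 = -6005*1/4705 = -1201/941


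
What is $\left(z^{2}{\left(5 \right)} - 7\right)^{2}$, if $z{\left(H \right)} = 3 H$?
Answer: $47524$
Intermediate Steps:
$\left(z^{2}{\left(5 \right)} - 7\right)^{2} = \left(\left(3 \cdot 5\right)^{2} - 7\right)^{2} = \left(15^{2} - 7\right)^{2} = \left(225 - 7\right)^{2} = 218^{2} = 47524$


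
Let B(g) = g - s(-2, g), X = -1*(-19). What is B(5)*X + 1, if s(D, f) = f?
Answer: 1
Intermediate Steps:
X = 19
B(g) = 0 (B(g) = g - g = 0)
B(5)*X + 1 = 0*19 + 1 = 0 + 1 = 1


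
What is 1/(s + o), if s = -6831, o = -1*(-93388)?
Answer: 1/86557 ≈ 1.1553e-5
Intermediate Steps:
o = 93388
1/(s + o) = 1/(-6831 + 93388) = 1/86557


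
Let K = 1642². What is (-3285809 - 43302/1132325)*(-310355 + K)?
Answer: -8876649838765249643/1132325 ≈ -7.8393e+12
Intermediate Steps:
K = 2696164
(-3285809 - 43302/1132325)*(-310355 + K) = (-3285809 - 43302/1132325)*(-310355 + 2696164) = (-3285809 - 43302*1/1132325)*2385809 = (-3285809 - 43302/1132325)*2385809 = -3720603719227/1132325*2385809 = -8876649838765249643/1132325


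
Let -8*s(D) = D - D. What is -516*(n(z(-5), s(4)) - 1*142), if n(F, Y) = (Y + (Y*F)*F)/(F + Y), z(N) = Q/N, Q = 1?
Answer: 73272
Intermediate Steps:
z(N) = 1/N
s(D) = 0 (s(D) = -(D - D)/8 = -⅛*0 = 0)
n(F, Y) = (Y + Y*F²)/(F + Y) (n(F, Y) = (Y + (F*Y)*F)/(F + Y) = (Y + Y*F²)/(F + Y))
-516*(n(z(-5), s(4)) - 1*142) = -516*(0*(1 + (1/(-5))²)/(1/(-5) + 0) - 1*142) = -516*(0*(1 + (-⅕)²)/(-⅕ + 0) - 142) = -516*(0*(1 + 1/25)/(-⅕) - 142) = -516*(0*(-5)*(26/25) - 142) = -516*(0 - 142) = -516*(-142) = 73272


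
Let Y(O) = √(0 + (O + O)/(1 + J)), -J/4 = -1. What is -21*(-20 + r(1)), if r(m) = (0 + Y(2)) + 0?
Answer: 420 - 42*√5/5 ≈ 401.22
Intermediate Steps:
J = 4 (J = -4*(-1) = 4)
Y(O) = √10*√O/5 (Y(O) = √(0 + (O + O)/(1 + 4)) = √(0 + (2*O)/5) = √(0 + (2*O)*(⅕)) = √(0 + 2*O/5) = √(2*O/5) = √10*√O/5)
r(m) = 2*√5/5 (r(m) = (0 + √10*√2/5) + 0 = (0 + 2*√5/5) + 0 = 2*√5/5 + 0 = 2*√5/5)
-21*(-20 + r(1)) = -21*(-20 + 2*√5/5) = 420 - 42*√5/5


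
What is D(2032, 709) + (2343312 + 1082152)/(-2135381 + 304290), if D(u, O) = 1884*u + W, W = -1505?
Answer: 7007184484789/1831091 ≈ 3.8268e+6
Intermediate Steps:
D(u, O) = -1505 + 1884*u (D(u, O) = 1884*u - 1505 = -1505 + 1884*u)
D(2032, 709) + (2343312 + 1082152)/(-2135381 + 304290) = (-1505 + 1884*2032) + (2343312 + 1082152)/(-2135381 + 304290) = (-1505 + 3828288) + 3425464/(-1831091) = 3826783 + 3425464*(-1/1831091) = 3826783 - 3425464/1831091 = 7007184484789/1831091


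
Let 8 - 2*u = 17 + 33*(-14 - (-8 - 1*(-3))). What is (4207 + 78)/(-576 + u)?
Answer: -4285/432 ≈ -9.9190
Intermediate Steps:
u = 144 (u = 4 - (17 + 33*(-14 - (-8 - 1*(-3))))/2 = 4 - (17 + 33*(-14 - (-8 + 3)))/2 = 4 - (17 + 33*(-14 - 1*(-5)))/2 = 4 - (17 + 33*(-14 + 5))/2 = 4 - (17 + 33*(-9))/2 = 4 - (17 - 297)/2 = 4 - ½*(-280) = 4 + 140 = 144)
(4207 + 78)/(-576 + u) = (4207 + 78)/(-576 + 144) = 4285/(-432) = 4285*(-1/432) = -4285/432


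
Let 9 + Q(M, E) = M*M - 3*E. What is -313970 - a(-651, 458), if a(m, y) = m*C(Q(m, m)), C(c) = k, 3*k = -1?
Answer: -314187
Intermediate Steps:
Q(M, E) = -9 + M**2 - 3*E (Q(M, E) = -9 + (M*M - 3*E) = -9 + (M**2 - 3*E) = -9 + M**2 - 3*E)
k = -1/3 (k = (1/3)*(-1) = -1/3 ≈ -0.33333)
C(c) = -1/3
a(m, y) = -m/3 (a(m, y) = m*(-1/3) = -m/3)
-313970 - a(-651, 458) = -313970 - (-1)*(-651)/3 = -313970 - 1*217 = -313970 - 217 = -314187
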